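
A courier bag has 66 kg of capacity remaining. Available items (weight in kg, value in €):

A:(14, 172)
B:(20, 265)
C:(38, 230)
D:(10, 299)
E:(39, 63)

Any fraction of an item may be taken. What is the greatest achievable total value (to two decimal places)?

869.16

Ratios (sorted): D 29.90, B 13.25, A 12.29, C 6.05, E 1.62
take D (10 @ 299); take B (20 @ 265); take A (14 @ 172); take 22/38 of C → 133.16. Capacity used 66/66.
Total value = 869.16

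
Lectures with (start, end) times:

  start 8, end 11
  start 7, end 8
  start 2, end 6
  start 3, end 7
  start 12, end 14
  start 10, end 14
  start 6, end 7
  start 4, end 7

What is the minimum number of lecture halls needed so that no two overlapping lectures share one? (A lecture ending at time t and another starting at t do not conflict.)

3

Count concurrent intervals with a sweep; the peak is the room count.
Events (time:±→running): 2:+→1 3:+→2 4:+→3 … peak 3.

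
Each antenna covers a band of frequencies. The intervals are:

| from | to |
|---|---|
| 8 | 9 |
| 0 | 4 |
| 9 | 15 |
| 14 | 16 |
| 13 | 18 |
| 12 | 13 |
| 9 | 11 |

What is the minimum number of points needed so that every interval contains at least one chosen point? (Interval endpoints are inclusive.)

4

Sorted: [0,4] [8,9] [9,11] [12,13] [9,15] [14,16] [13,18]
{[0,4]} hit by 4; {[8,9],[9,11]} hit by 9; {[12,13],[9,15]} hit by 13; {[14,16],[13,18]} hit by 16.
Points: 4, 9, 13, 16 (4 total).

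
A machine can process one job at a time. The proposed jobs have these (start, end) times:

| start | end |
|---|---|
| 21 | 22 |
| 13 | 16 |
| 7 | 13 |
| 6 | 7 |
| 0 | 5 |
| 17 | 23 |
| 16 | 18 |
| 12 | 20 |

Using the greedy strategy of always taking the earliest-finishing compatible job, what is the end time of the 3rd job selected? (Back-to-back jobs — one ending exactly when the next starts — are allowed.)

13

Greedy by earliest finish: after sorting by end time, pick each interval compatible with the last pick.
Sorted by end: (0,5)  (6,7)  (7,13)  (13,16)  (16,18)  (12,20)  (21,22)  (17,23)
take (0,5); take (6,7); take (7,13); take (13,16); take (16,18); take (21,22); skip (17,23).
Selected: (0,5) (6,7) (7,13) (13,16) (16,18) (21,22)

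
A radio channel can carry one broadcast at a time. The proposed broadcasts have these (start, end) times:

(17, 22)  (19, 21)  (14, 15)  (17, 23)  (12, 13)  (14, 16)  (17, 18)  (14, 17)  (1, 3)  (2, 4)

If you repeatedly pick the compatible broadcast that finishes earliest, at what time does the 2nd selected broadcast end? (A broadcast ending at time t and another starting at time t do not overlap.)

13

Greedy by earliest finish: after sorting by end time, pick each interval compatible with the last pick.
By end time: (1,3), (2,4), (12,13), (14,15), (14,16), (14,17), (17,18), (19,21), (17,22), (17,23).
Pick (1,3); next start ≥ 3 → (12,13); next start ≥ 13 → (14,15); next start ≥ 15 → (17,18); next start ≥ 18 → (19,21).
Selected: (1,3) (12,13) (14,15) (17,18) (19,21)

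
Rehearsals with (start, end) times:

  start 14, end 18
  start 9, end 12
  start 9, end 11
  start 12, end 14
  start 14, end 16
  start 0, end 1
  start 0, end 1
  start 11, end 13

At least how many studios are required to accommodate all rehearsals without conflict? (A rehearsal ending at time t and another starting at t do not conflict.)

2

Count concurrent intervals with a sweep; the peak is the room count.
Events (time:±→running): 0:+→1 0:+→2 … peak 2.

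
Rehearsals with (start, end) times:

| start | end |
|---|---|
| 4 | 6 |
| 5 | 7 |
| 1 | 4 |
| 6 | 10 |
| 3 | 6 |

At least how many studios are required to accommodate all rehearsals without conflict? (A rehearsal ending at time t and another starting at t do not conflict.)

3

Count concurrent intervals with a sweep; the peak is the room count.
starts: [1, 3, 4, 5, 6]
ends:   [4, 6, 6, 7, 10]
s1→1 s3→2 e4→1 s4→2 s5→3  — peak 3.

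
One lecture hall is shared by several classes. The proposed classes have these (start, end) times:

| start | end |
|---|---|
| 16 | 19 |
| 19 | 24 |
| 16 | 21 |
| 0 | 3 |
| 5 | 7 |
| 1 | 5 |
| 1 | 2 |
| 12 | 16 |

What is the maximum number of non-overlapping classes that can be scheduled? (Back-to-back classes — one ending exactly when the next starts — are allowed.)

5

By end time: (1,2), (0,3), (1,5), (5,7), (12,16), (16,19), (16,21), (19,24).
Pick (1,2); next start ≥ 2 → (5,7); next start ≥ 7 → (12,16); next start ≥ 16 → (16,19); next start ≥ 19 → (19,24).
Selected 5 classes.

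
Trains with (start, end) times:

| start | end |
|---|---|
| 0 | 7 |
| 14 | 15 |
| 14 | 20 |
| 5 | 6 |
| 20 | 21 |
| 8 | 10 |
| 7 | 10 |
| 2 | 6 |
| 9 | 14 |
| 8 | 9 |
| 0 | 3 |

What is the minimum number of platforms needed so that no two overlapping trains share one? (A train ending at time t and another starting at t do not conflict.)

Events (time:±→running): 0:+→1 0:+→2 2:+→3 … peak 3.

3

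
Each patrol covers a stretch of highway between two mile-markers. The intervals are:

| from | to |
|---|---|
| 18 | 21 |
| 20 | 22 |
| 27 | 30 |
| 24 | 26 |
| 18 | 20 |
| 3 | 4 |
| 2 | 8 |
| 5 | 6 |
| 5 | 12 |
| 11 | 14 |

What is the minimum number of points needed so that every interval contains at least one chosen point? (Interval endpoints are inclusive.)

Process intervals by earliest right end; each time one isn't hit yet, stab at its right endpoint.
By right end: [3,4]  [5,6]  [2,8]  [5,12]  [11,14]  [18,20]  [18,21]  [20,22]  [24,26]  [27,30]
[3,4] uncovered → point at 4; [5,6] uncovered → point at 6; [11,14] uncovered → point at 14; [18,20] uncovered → point at 20; [24,26] uncovered → point at 26; [27,30] uncovered → point at 30.
Points: 4, 6, 14, 20, 26, 30 (6 total).

6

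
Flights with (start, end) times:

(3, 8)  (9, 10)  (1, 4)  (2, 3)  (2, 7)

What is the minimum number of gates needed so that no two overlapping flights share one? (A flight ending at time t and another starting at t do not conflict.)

3

Count concurrent intervals with a sweep; the peak is the room count.
starts: [1, 2, 2, 3, 9]
ends:   [3, 4, 7, 8, 10]
s1→1 s2→2 s2→3  — peak 3.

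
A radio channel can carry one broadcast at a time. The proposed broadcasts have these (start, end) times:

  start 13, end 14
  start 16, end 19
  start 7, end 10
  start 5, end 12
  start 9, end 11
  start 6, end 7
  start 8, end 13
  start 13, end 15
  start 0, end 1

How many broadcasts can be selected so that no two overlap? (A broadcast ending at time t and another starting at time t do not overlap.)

5

Order by finish time; keep every interval that doesn't clash with the previous kept one.
Sorted by end: (0,1)  (6,7)  (7,10)  (9,11)  (5,12)  (8,13)  (13,14)  (13,15)  (16,19)
take (0,1); take (6,7); take (7,10); skip (5,12); take (13,14); take (16,19).
Selected 5 broadcasts.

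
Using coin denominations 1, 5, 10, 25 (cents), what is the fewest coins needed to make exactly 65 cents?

65 = 2×25 + 1×10 + 1×5
Total coins = 2 + 1 + 1 = 4

4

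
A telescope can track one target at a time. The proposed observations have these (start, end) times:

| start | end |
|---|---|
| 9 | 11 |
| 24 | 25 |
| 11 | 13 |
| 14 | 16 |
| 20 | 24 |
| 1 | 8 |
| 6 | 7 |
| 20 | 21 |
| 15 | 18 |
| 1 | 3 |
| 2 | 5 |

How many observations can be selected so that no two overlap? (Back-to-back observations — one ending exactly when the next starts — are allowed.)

Greedy by earliest finish: after sorting by end time, pick each interval compatible with the last pick.
By end time: (1,3), (2,5), (6,7), (1,8), (9,11), (11,13), (14,16), (15,18), (20,21), (20,24), (24,25).
Pick (1,3); next start ≥ 3 → (6,7); next start ≥ 7 → (9,11); next start ≥ 11 → (11,13); next start ≥ 13 → (14,16); next start ≥ 16 → (20,21); next start ≥ 21 → (24,25).
Selected 7 observations.

7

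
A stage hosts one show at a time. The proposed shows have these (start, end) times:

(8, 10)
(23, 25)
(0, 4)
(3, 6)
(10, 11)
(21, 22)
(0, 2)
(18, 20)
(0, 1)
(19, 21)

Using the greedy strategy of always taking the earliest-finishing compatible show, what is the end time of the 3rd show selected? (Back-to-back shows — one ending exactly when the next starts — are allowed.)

10

By end time: (0,1), (0,2), (0,4), (3,6), (8,10), (10,11), (18,20), (19,21), (21,22), (23,25).
Pick (0,1); next start ≥ 1 → (3,6); next start ≥ 6 → (8,10); next start ≥ 10 → (10,11); next start ≥ 11 → (18,20); next start ≥ 20 → (21,22); next start ≥ 22 → (23,25).
Selected: (0,1) (3,6) (8,10) (10,11) (18,20) (21,22) (23,25)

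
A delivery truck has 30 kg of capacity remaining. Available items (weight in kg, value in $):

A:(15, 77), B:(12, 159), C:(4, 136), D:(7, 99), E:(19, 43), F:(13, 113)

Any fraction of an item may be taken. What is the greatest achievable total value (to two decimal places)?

Greedy by value/weight ratio, highest first.
Ratios (sorted): C 34.00, D 14.14, B 13.25, F 8.69, A 5.13, E 2.26
take C (4 @ 136); take D (7 @ 99); take B (12 @ 159); take 7/13 of F → 60.85. Capacity used 30/30.
Total value = 454.85

454.85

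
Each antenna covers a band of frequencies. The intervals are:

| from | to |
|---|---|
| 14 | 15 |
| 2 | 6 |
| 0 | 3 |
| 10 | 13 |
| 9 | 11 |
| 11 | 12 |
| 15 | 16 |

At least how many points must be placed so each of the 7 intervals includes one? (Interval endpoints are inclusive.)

By right end: [0,3]  [2,6]  [9,11]  [11,12]  [10,13]  [14,15]  [15,16]
[0,3] uncovered → point at 3; [9,11] uncovered → point at 11; [14,15] uncovered → point at 15.
Points: 3, 11, 15 (3 total).

3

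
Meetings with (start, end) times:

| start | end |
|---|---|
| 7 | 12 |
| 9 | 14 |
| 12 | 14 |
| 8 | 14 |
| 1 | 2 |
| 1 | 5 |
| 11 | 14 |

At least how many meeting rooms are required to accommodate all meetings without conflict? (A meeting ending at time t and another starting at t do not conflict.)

4

Count concurrent intervals with a sweep; the peak is the room count.
Events (time:±→running): 1:+→1 1:+→2 2:-→1 5:-→0 7:+→1 8:+→2 9:+→3 11:+→4 … peak 4.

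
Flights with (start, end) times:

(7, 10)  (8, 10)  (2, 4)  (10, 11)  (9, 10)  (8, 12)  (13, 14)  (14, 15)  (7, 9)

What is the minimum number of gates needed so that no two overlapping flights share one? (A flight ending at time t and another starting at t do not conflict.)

The answer is the maximum number of intervals overlapping at any instant.
starts: [2, 7, 7, 8, 8, 9, 10, 13, 14]
ends:   [4, 9, 10, 10, 10, 11, 12, 14, 15]
s2→1 e4→0 s7→1 s7→2 s8→3 s8→4  — peak 4.

4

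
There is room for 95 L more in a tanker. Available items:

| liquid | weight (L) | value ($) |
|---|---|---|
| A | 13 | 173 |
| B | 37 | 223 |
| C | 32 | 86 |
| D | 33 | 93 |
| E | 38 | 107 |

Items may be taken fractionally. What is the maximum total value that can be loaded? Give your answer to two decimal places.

522.79

Greedy by value/weight ratio, highest first.
Ratios (sorted): A 13.31, B 6.03, D 2.82, E 2.82, C 2.69
take A (13 @ 173); take B (37 @ 223); take D (33 @ 93); take 12/38 of E → 33.79. Capacity used 95/95.
Total value = 522.79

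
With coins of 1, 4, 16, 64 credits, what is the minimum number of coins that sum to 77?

77 = 1×64 + 3×4 + 1×1
Total coins = 1 + 3 + 1 = 5

5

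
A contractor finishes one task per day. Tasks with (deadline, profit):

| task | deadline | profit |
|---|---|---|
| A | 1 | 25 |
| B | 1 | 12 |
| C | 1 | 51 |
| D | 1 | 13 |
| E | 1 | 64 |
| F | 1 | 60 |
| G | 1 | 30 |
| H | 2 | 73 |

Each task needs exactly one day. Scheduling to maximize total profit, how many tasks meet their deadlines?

By profit: H(d2,73), E(d1,64), F(d1,60), C(d1,51), G(d1,30), A(d1,25), D(d1,13), B(d1,12)
H→slot 2; E→slot 1; F skipped; C skipped; G skipped; A skipped; D skipped; B skipped.
2 of 8 scheduled.

2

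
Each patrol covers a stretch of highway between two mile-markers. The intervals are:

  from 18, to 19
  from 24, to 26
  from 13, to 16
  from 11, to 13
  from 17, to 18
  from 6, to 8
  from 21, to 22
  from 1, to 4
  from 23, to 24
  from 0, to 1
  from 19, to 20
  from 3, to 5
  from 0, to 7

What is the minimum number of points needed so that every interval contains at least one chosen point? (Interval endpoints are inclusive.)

Sort by right endpoint; whenever an interval is uncovered, place a point at its right end.
By right end: [0,1]  [1,4]  [3,5]  [0,7]  [6,8]  [11,13]  [13,16]  [17,18]  [18,19]  [19,20]  [21,22]  [23,24]  [24,26]
[0,1] uncovered → point at 1; [3,5] uncovered → point at 5; [6,8] uncovered → point at 8; [11,13] uncovered → point at 13; [17,18] uncovered → point at 18; [19,20] uncovered → point at 20; [21,22] uncovered → point at 22; [23,24] uncovered → point at 24.
Points: 1, 5, 8, 13, 18, 20, 22, 24 (8 total).

8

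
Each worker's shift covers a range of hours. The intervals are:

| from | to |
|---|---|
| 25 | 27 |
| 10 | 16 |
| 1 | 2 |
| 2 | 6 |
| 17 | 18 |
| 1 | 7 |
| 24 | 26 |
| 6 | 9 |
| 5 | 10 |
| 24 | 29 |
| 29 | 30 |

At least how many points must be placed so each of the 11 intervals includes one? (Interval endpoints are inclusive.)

By right end: [1,2]  [2,6]  [1,7]  [6,9]  [5,10]  [10,16]  [17,18]  [24,26]  [25,27]  [24,29]  [29,30]
[1,2] uncovered → point at 2; [6,9] uncovered → point at 9; [10,16] uncovered → point at 16; [17,18] uncovered → point at 18; [24,26] uncovered → point at 26; [29,30] uncovered → point at 30.
Points: 2, 9, 16, 18, 26, 30 (6 total).

6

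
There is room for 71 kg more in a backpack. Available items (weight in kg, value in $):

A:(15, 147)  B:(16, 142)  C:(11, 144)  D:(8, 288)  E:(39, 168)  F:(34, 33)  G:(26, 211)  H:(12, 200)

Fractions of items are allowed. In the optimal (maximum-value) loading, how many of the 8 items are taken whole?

5

Order: D (288/8=36.00) > H (200/12=16.67) > C (144/11=13.09) > A (147/15=9.80) > B (142/16=8.88) > G (211/26=8.12) > E (168/39=4.31) > F (33/34=0.97)
Fill: take D (8 @ 288) → take H (12 @ 200) → take C (11 @ 144) → take A (15 @ 147) → take B (16 @ 142) → take 9/26 of G → 73.04; 71/71 used.
5 item(s) taken whole; one partial (take 9/26 of G).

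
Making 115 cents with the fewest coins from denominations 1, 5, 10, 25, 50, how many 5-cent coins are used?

1

Greedy: take as many of the largest coin as possible, then repeat with the remainder.
115 = 2×50 + 1×10 + 1×5
Count of 5: 1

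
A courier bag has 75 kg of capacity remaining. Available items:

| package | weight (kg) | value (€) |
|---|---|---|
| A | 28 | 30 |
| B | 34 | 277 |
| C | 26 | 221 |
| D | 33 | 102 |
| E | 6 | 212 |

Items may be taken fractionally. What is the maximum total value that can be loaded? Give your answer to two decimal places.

Sort by value per unit weight and fill in that order.
Order: E (212/6=35.33) > C (221/26=8.50) > B (277/34=8.15) > D (102/33=3.09) > A (30/28=1.07)
Fill: take E (6 @ 212) → take C (26 @ 221) → take B (34 @ 277) → take 9/33 of D → 27.82; 75/75 used.
Total value = 737.82

737.82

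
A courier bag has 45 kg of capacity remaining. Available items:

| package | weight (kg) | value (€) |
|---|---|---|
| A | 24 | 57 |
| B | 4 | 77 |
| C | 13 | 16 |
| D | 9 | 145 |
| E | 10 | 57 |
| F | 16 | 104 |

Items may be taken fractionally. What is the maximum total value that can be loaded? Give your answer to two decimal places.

Order: B (77/4=19.25) > D (145/9=16.11) > F (104/16=6.50) > E (57/10=5.70) > A (57/24=2.38) > C (16/13=1.23)
Fill: take B (4 @ 77) → take D (9 @ 145) → take F (16 @ 104) → take E (10 @ 57) → take 6/24 of A → 14.25; 45/45 used.
Total value = 397.25

397.25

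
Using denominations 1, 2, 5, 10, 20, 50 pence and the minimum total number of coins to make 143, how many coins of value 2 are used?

1

Greedy: take as many of the largest coin as possible, then repeat with the remainder.
143 − 2×50→43 − 2×20→3 − 1×2→1 − 1×1→0
Count of 2: 1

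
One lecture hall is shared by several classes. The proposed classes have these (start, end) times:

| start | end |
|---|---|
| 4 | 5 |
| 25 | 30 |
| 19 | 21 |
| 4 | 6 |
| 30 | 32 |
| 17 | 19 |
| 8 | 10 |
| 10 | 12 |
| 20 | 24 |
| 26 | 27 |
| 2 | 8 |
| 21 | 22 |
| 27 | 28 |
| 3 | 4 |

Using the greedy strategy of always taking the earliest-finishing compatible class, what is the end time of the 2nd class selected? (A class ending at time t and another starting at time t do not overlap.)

5

By end time: (3,4), (4,5), (4,6), (2,8), (8,10), (10,12), (17,19), (19,21), (21,22), (20,24), (26,27), (27,28), (25,30), (30,32).
Pick (3,4); next start ≥ 4 → (4,5); next start ≥ 5 → (8,10); next start ≥ 10 → (10,12); next start ≥ 12 → (17,19); next start ≥ 19 → (19,21); next start ≥ 21 → (21,22); next start ≥ 22 → (26,27); next start ≥ 27 → (27,28); next start ≥ 28 → (30,32).
Selected: (3,4) (4,5) (8,10) (10,12) (17,19) (19,21) (21,22) (26,27) (27,28) (30,32)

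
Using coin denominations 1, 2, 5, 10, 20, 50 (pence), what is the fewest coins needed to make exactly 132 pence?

Use the largest denomination that fits, subtract, and repeat.
132 − 2×50→32 − 1×20→12 − 1×10→2 − 1×2→0
Total coins = 2 + 1 + 1 + 1 = 5

5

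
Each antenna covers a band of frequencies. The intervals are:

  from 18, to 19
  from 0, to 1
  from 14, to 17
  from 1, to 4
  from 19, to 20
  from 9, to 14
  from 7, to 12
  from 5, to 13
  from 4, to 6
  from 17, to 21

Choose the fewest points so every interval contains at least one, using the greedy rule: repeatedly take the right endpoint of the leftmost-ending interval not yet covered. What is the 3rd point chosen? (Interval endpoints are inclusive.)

12

Process intervals by earliest right end; each time one isn't hit yet, stab at its right endpoint.
By right end: [0,1]  [1,4]  [4,6]  [7,12]  [5,13]  [9,14]  [14,17]  [18,19]  [19,20]  [17,21]
[0,1] uncovered → point at 1; [4,6] uncovered → point at 6; [7,12] uncovered → point at 12; [14,17] uncovered → point at 17; [18,19] uncovered → point at 19.
Points: 1, 6, 12, 17, 19 (5 total).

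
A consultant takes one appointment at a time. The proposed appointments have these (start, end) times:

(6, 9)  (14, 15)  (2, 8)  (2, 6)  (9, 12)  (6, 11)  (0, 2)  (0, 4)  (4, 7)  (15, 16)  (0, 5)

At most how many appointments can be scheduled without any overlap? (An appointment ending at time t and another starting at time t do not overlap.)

Sort by end time and greedily take each interval whose start is ≥ the last chosen end.
By end time: (0,2), (0,4), (0,5), (2,6), (4,7), (2,8), (6,9), (6,11), (9,12), (14,15), (15,16).
Pick (0,2); next start ≥ 2 → (2,6); next start ≥ 6 → (6,9); next start ≥ 9 → (9,12); next start ≥ 12 → (14,15); next start ≥ 15 → (15,16).
Selected 6 appointments.

6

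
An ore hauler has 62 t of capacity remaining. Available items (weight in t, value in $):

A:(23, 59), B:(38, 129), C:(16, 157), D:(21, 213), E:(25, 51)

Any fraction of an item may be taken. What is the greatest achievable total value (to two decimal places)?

Sort by value per unit weight and fill in that order.
Order: D (213/21=10.14) > C (157/16=9.81) > B (129/38=3.39) > A (59/23=2.57) > E (51/25=2.04)
Fill: take D (21 @ 213) → take C (16 @ 157) → take 25/38 of B → 84.87; 62/62 used.
Total value = 454.87

454.87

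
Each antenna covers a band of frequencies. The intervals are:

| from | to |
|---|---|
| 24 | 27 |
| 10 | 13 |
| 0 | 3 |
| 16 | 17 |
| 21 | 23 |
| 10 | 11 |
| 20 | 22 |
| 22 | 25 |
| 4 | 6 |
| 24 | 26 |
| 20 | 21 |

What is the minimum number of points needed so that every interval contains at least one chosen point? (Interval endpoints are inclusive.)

Process intervals by earliest right end; each time one isn't hit yet, stab at its right endpoint.
Sorted: [0,3] [4,6] [10,11] [10,13] [16,17] [20,21] [20,22] [21,23] [22,25] [24,26] [24,27]
{[0,3]} hit by 3; {[4,6]} hit by 6; {[10,11],[10,13]} hit by 11; {[16,17]} hit by 17; {[20,21],[20,22],[21,23]} hit by 21; {[22,25],[24,26],[24,27]} hit by 25.
Points: 3, 6, 11, 17, 21, 25 (6 total).

6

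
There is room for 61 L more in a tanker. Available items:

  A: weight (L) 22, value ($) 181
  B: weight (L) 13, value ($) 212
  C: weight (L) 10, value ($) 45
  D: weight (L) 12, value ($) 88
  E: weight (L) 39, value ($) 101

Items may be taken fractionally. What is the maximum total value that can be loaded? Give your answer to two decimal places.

Order: B (212/13=16.31) > A (181/22=8.23) > D (88/12=7.33) > C (45/10=4.50) > E (101/39=2.59)
Fill: take B (13 @ 212) → take A (22 @ 181) → take D (12 @ 88) → take C (10 @ 45) → take 4/39 of E → 10.36; 61/61 used.
Total value = 536.36

536.36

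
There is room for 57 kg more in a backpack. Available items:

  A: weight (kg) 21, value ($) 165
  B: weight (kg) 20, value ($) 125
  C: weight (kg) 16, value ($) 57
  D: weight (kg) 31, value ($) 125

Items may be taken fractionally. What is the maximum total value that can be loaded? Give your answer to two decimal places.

Greedy by value/weight ratio, highest first.
Order: A (165/21=7.86) > B (125/20=6.25) > D (125/31=4.03) > C (57/16=3.56)
Fill: take A (21 @ 165) → take B (20 @ 125) → take 16/31 of D → 64.52; 57/57 used.
Total value = 354.52

354.52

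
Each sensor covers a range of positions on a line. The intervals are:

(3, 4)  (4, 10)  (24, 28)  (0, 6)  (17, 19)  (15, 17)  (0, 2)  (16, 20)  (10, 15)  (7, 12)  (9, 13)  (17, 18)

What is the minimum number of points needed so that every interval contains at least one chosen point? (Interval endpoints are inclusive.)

5

Sort by right endpoint; whenever an interval is uncovered, place a point at its right end.
By right end: [0,2]  [3,4]  [0,6]  [4,10]  [7,12]  [9,13]  [10,15]  [15,17]  [17,18]  [17,19]  [16,20]  [24,28]
[0,2] uncovered → point at 2; [3,4] uncovered → point at 4; [7,12] uncovered → point at 12; [15,17] uncovered → point at 17; [24,28] uncovered → point at 28.
Points: 2, 4, 12, 17, 28 (5 total).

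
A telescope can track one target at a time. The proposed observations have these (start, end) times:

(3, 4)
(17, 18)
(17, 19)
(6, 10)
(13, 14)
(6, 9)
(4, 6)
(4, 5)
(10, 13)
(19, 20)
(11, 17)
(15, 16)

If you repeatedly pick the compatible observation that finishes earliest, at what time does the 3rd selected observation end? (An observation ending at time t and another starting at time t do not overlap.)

Order by finish time; keep every interval that doesn't clash with the previous kept one.
By end time: (3,4), (4,5), (4,6), (6,9), (6,10), (10,13), (13,14), (15,16), (11,17), (17,18), (17,19), (19,20).
Pick (3,4); next start ≥ 4 → (4,5); next start ≥ 5 → (6,9); next start ≥ 9 → (10,13); next start ≥ 13 → (13,14); next start ≥ 14 → (15,16); next start ≥ 16 → (17,18); next start ≥ 18 → (19,20).
Selected: (3,4) (4,5) (6,9) (10,13) (13,14) (15,16) (17,18) (19,20)

9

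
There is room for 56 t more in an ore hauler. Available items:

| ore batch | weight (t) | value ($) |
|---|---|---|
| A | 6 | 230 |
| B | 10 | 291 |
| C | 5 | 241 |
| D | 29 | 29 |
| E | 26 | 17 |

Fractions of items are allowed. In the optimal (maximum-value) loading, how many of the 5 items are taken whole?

Ratios (sorted): C 48.20, A 38.33, B 29.10, D 1.00, E 0.65
take C (5 @ 241); take A (6 @ 230); take B (10 @ 291); take D (29 @ 29); take 6/26 of E → 3.92. Capacity used 56/56.
4 item(s) taken whole; one partial (take 6/26 of E).

4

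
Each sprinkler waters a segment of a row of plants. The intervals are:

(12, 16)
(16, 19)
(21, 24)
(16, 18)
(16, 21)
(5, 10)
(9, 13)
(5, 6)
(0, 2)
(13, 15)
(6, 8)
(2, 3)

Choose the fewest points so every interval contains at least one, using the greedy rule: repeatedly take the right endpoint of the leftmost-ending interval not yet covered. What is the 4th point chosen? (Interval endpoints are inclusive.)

18

Sort by right endpoint; whenever an interval is uncovered, place a point at its right end.
By right end: [0,2]  [2,3]  [5,6]  [6,8]  [5,10]  [9,13]  [13,15]  [12,16]  [16,18]  [16,19]  [16,21]  [21,24]
[0,2] uncovered → point at 2; [5,6] uncovered → point at 6; [9,13] uncovered → point at 13; [16,18] uncovered → point at 18; [21,24] uncovered → point at 24.
Points: 2, 6, 13, 18, 24 (5 total).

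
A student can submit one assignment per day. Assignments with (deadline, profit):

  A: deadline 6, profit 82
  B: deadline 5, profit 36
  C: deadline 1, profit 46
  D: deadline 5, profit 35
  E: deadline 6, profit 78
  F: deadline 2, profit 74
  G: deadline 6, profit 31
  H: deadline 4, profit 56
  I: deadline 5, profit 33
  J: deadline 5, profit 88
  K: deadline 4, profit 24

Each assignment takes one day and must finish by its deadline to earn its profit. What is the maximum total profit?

Sort by profit descending; place each in the latest free slot ≤ its deadline.
Profit order: J=88 A=82 E=78 F=74 H=56 C=46 B=36 D=35 I=33 G=31 K=24
Assign: J→slot 5, A→slot 6, E→slot 4, F→slot 2, H→slot 3, C→slot 1, B skipped, D skipped, I skipped, G skipped, K skipped.
Slots: [1:C] [2:F] [3:H] [4:E] [5:J] [6:A]
Profit = 46 + 74 + 56 + 78 + 88 + 82 = 424

424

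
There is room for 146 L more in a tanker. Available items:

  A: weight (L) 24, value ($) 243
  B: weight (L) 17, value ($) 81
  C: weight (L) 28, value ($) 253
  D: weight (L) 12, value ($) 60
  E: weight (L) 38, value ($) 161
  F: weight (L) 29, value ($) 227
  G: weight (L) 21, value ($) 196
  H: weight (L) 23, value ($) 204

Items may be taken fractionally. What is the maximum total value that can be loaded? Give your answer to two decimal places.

1225.88

Sort by value per unit weight and fill in that order.
Ratios (sorted): A 10.12, G 9.33, C 9.04, H 8.87, F 7.83, D 5.00, B 4.76, E 4.24
take A (24 @ 243); take G (21 @ 196); take C (28 @ 253); take H (23 @ 204); take F (29 @ 227); take D (12 @ 60); take 9/17 of B → 42.88. Capacity used 146/146.
Total value = 1225.88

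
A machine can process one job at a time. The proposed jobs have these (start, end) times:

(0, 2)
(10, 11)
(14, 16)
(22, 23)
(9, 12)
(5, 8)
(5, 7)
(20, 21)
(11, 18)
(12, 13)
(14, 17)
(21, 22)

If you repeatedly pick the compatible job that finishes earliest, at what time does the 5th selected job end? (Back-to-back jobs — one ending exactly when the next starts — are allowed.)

Sort by end time and greedily take each interval whose start is ≥ the last chosen end.
Sorted by end: (0,2)  (5,7)  (5,8)  (10,11)  (9,12)  (12,13)  (14,16)  (14,17)  (11,18)  (20,21)  (21,22)  (22,23)
take (0,2); take (5,7); take (10,11); take (12,13); take (14,16); skip (14,17); take (20,21); take (21,22); take (22,23).
Selected: (0,2) (5,7) (10,11) (12,13) (14,16) (20,21) (21,22) (22,23)

16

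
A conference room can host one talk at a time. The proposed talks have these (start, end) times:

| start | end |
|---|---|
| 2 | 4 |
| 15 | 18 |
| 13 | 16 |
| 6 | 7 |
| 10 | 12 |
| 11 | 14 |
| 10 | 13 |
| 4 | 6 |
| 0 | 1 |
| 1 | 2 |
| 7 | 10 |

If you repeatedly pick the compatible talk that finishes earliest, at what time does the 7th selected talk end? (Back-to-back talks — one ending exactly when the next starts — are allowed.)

Order by finish time; keep every interval that doesn't clash with the previous kept one.
By end time: (0,1), (1,2), (2,4), (4,6), (6,7), (7,10), (10,12), (10,13), (11,14), (13,16), (15,18).
Pick (0,1); next start ≥ 1 → (1,2); next start ≥ 2 → (2,4); next start ≥ 4 → (4,6); next start ≥ 6 → (6,7); next start ≥ 7 → (7,10); next start ≥ 10 → (10,12); next start ≥ 12 → (13,16).
Selected: (0,1) (1,2) (2,4) (4,6) (6,7) (7,10) (10,12) (13,16)

12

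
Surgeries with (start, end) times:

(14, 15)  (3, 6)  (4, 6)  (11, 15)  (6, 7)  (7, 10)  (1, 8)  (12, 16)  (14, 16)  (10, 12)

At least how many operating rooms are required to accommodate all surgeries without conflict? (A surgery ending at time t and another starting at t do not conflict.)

4

Events (time:±→running): 1:+→1 3:+→2 4:+→3 6:-→2 6:-→1 6:+→2 7:-→1 7:+→2 8:-→1 10:-→0 10:+→1 11:+→2 12:-→1 12:+→2 14:+→3 14:+→4 … peak 4.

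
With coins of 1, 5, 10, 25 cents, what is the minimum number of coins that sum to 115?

6

115 − 4×25→15 − 1×10→5 − 1×5→0
Total coins = 4 + 1 + 1 = 6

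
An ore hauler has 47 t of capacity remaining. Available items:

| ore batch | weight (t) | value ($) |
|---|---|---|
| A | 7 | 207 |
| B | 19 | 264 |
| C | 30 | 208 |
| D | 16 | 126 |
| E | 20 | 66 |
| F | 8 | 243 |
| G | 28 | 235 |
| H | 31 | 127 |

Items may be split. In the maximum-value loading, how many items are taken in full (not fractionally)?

3

Sort by value per unit weight and fill in that order.
Order: F (243/8=30.38) > A (207/7=29.57) > B (264/19=13.89) > G (235/28=8.39) > D (126/16=7.88) > C (208/30=6.93) > H (127/31=4.10) > E (66/20=3.30)
Fill: take F (8 @ 243) → take A (7 @ 207) → take B (19 @ 264) → take 13/28 of G → 109.11; 47/47 used.
3 item(s) taken whole; one partial (take 13/28 of G).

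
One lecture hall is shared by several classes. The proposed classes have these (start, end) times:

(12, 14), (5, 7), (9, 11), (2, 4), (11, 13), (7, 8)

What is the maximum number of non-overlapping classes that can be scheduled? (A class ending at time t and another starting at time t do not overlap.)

5

By end time: (2,4), (5,7), (7,8), (9,11), (11,13), (12,14).
Pick (2,4); next start ≥ 4 → (5,7); next start ≥ 7 → (7,8); next start ≥ 8 → (9,11); next start ≥ 11 → (11,13).
Selected 5 classes.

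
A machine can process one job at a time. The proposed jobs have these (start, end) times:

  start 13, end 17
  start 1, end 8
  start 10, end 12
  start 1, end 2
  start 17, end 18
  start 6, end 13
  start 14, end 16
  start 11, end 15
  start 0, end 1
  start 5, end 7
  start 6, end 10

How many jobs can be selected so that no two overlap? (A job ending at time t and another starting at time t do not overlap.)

6

By end time: (0,1), (1,2), (5,7), (1,8), (6,10), (10,12), (6,13), (11,15), (14,16), (13,17), (17,18).
Pick (0,1); next start ≥ 1 → (1,2); next start ≥ 2 → (5,7); next start ≥ 7 → (10,12); next start ≥ 12 → (14,16); next start ≥ 16 → (17,18).
Selected 6 jobs.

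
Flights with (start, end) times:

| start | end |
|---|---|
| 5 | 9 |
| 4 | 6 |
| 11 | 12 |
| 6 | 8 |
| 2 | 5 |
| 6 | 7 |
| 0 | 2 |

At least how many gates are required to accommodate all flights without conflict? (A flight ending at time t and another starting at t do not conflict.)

3

Events (time:±→running): 0:+→1 2:-→0 2:+→1 4:+→2 5:-→1 5:+→2 6:-→1 6:+→2 6:+→3 … peak 3.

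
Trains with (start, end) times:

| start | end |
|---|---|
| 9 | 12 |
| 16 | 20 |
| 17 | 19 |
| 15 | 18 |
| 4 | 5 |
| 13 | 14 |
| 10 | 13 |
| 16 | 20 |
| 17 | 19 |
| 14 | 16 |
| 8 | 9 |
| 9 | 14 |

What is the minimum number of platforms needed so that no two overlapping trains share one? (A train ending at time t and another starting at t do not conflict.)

5

starts: [4, 8, 9, 9, 10, 13, 14, 15, 16, 16, 17, 17]
ends:   [5, 9, 12, 13, 14, 14, 16, 18, 19, 19, 20, 20]
s4→1 e5→0 s8→1 e9→0 s9→1 s9→2 s10→3 e12→2 e13→1 s13→2 e14→1 e14→0 s14→1 s15→2 e16→1 s16→2 s16→3 s17→4 s17→5  — peak 5.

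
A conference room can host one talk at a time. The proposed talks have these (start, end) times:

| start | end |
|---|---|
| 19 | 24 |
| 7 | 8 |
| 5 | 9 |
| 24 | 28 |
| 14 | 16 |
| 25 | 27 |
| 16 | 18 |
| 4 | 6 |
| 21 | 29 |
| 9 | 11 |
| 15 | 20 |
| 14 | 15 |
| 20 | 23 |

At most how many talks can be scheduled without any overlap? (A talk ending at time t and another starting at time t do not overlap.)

7

Greedy by earliest finish: after sorting by end time, pick each interval compatible with the last pick.
Sorted by end: (4,6)  (7,8)  (5,9)  (9,11)  (14,15)  (14,16)  (16,18)  (15,20)  (20,23)  (19,24)  (25,27)  (24,28)  (21,29)
take (4,6); take (7,8); take (9,11); take (14,15); skip (14,16); take (16,18); skip (15,20); take (20,23); take (25,27); skip (24,28).
Selected 7 talks.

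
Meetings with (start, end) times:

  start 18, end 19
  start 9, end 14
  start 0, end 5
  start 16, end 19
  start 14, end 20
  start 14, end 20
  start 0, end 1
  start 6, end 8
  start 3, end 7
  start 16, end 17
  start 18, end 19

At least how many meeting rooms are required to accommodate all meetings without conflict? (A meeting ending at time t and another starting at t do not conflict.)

5

Count concurrent intervals with a sweep; the peak is the room count.
Events (time:±→running): 0:+→1 0:+→2 1:-→1 3:+→2 5:-→1 6:+→2 7:-→1 8:-→0 9:+→1 14:-→0 14:+→1 14:+→2 16:+→3 16:+→4 17:-→3 18:+→4 18:+→5 … peak 5.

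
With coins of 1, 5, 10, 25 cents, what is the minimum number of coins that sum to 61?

61 = 2×25 + 1×10 + 1×1
Total coins = 2 + 1 + 1 = 4

4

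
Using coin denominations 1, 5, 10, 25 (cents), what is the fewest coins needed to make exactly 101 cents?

5

Use the largest denomination that fits, subtract, and repeat.
101 − 4×25→1 − 1×1→0
Total coins = 4 + 1 = 5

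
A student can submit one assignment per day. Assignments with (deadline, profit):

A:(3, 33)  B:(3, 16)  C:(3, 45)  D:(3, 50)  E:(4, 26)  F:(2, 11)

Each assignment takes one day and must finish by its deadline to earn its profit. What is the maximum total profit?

By profit: D(d3,50), C(d3,45), A(d3,33), E(d4,26), B(d3,16), F(d2,11)
D→slot 3; C→slot 2; A→slot 1; E→slot 4; B skipped; F skipped.
Profit = 33 + 45 + 50 + 26 = 154

154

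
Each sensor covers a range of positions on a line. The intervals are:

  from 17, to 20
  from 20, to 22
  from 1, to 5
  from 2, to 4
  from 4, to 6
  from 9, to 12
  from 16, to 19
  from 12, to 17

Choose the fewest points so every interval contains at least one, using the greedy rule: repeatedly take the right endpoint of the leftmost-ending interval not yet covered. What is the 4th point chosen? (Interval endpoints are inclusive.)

22

Sorted: [2,4] [1,5] [4,6] [9,12] [12,17] [16,19] [17,20] [20,22]
{[2,4],[1,5],[4,6]} hit by 4; {[9,12],[12,17]} hit by 12; {[16,19],[17,20]} hit by 19; {[20,22]} hit by 22.
Points: 4, 12, 19, 22 (4 total).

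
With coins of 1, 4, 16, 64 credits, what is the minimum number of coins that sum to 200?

5

Use the largest denomination that fits, subtract, and repeat.
200 − 3×64→8 − 2×4→0
Total coins = 3 + 2 = 5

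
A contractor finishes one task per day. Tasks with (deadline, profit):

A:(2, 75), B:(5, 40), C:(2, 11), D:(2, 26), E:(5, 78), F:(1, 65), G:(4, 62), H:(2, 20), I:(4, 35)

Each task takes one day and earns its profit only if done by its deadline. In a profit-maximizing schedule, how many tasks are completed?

Profit order: E=78 A=75 F=65 G=62 B=40 I=35 D=26 H=20 C=11
Assign: E→slot 5, A→slot 2, F→slot 1, G→slot 4, B→slot 3, I skipped, D skipped, H skipped, C skipped.
Slots: [1:F] [2:A] [3:B] [4:G] [5:E]
5 of 9 scheduled.

5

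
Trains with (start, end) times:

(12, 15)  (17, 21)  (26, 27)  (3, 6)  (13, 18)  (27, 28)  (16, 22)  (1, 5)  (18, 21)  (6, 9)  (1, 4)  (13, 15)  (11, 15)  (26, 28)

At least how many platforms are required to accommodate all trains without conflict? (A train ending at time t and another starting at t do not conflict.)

The answer is the maximum number of intervals overlapping at any instant.
starts: [1, 1, 3, 6, 11, 12, 13, 13, 16, 17, 18, 26, 26, 27]
ends:   [4, 5, 6, 9, 15, 15, 15, 18, 21, 21, 22, 27, 28, 28]
s1→1 s1→2 s3→3 e4→2 e5→1 e6→0 s6→1 e9→0 s11→1 s12→2 s13→3 s13→4  — peak 4.

4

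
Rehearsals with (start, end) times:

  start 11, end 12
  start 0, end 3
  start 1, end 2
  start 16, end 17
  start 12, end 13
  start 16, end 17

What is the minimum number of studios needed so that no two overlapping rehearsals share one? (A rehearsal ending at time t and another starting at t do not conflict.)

Count concurrent intervals with a sweep; the peak is the room count.
Events (time:±→running): 0:+→1 1:+→2 … peak 2.

2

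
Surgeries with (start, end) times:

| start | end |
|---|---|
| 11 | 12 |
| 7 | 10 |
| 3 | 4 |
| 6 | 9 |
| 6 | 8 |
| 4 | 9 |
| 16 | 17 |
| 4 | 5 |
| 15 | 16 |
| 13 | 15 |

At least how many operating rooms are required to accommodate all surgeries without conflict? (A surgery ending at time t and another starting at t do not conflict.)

The answer is the maximum number of intervals overlapping at any instant.
Events (time:±→running): 3:+→1 4:-→0 4:+→1 4:+→2 5:-→1 6:+→2 6:+→3 7:+→4 … peak 4.

4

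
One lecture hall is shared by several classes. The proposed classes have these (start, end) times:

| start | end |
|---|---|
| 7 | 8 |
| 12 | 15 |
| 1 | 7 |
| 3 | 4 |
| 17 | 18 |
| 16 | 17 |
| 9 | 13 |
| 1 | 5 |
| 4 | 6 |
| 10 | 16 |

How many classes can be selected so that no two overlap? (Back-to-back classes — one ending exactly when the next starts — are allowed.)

6

By end time: (3,4), (1,5), (4,6), (1,7), (7,8), (9,13), (12,15), (10,16), (16,17), (17,18).
Pick (3,4); next start ≥ 4 → (4,6); next start ≥ 6 → (7,8); next start ≥ 8 → (9,13); next start ≥ 13 → (16,17); next start ≥ 17 → (17,18).
Selected 6 classes.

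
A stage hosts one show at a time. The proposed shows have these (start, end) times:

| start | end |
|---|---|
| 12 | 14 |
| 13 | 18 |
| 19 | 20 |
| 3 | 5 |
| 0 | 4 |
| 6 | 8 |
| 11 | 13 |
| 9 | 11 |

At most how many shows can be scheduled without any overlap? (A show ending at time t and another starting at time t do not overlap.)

Sort by end time and greedily take each interval whose start is ≥ the last chosen end.
Sorted by end: (0,4)  (3,5)  (6,8)  (9,11)  (11,13)  (12,14)  (13,18)  (19,20)
take (0,4); skip (3,5); take (6,8); take (9,11); take (11,13); skip (12,14); take (13,18); take (19,20).
Selected 6 shows.

6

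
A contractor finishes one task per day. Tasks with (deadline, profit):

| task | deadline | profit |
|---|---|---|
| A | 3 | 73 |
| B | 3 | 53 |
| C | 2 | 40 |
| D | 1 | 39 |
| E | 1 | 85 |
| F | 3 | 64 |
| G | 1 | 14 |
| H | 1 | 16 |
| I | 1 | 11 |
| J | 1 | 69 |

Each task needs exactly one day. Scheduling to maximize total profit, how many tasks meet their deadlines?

Profit order: E=85 A=73 J=69 F=64 B=53 C=40 D=39 H=16 G=14 I=11
Assign: E→slot 1, A→slot 3, J skipped, F→slot 2, B skipped, C skipped, D skipped, H skipped, G skipped, I skipped.
Slots: [1:E] [2:F] [3:A]
3 of 10 scheduled.

3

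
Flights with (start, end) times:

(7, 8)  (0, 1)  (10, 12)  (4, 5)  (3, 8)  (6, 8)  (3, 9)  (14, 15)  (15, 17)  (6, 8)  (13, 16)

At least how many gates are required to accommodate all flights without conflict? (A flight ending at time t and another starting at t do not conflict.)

5

Count concurrent intervals with a sweep; the peak is the room count.
starts: [0, 3, 3, 4, 6, 6, 7, 10, 13, 14, 15]
ends:   [1, 5, 8, 8, 8, 8, 9, 12, 15, 16, 17]
s0→1 e1→0 s3→1 s3→2 s4→3 e5→2 s6→3 s6→4 s7→5  — peak 5.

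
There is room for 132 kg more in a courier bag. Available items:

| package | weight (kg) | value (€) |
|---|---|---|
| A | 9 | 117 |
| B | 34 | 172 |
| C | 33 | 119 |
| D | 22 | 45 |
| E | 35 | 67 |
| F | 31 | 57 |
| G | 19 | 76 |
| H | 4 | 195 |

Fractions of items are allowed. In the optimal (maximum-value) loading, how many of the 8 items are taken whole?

Sort by value per unit weight and fill in that order.
Order: H (195/4=48.75) > A (117/9=13.00) > B (172/34=5.06) > G (76/19=4.00) > C (119/33=3.61) > D (45/22=2.05) > E (67/35=1.91) > F (57/31=1.84)
Fill: take H (4 @ 195) → take A (9 @ 117) → take B (34 @ 172) → take G (19 @ 76) → take C (33 @ 119) → take D (22 @ 45) → take 11/35 of E → 21.06; 132/132 used.
6 item(s) taken whole; one partial (take 11/35 of E).

6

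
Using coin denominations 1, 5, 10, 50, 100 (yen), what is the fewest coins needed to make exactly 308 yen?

308 = 3×100 + 1×5 + 3×1
Total coins = 3 + 1 + 3 = 7

7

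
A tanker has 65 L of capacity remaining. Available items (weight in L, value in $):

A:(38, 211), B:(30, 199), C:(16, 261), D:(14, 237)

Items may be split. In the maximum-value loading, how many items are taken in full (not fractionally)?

3

Greedy by value/weight ratio, highest first.
Order: D (237/14=16.93) > C (261/16=16.31) > B (199/30=6.63) > A (211/38=5.55)
Fill: take D (14 @ 237) → take C (16 @ 261) → take B (30 @ 199) → take 5/38 of A → 27.76; 65/65 used.
3 item(s) taken whole; one partial (take 5/38 of A).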